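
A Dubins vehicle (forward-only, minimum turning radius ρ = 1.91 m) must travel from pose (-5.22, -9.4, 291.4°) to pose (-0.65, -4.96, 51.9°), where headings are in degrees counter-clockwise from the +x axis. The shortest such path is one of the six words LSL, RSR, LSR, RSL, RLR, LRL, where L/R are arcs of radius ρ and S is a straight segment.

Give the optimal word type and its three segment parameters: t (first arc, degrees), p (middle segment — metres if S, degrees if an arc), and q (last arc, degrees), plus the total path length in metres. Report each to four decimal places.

LSR: t = 149.2319°, p = 3.2294 m, q = 28.7319°, L = 9.1620 m

Let ψ = atan2(Δy, Δx) = atan2(4.44, 4.57) = 44.1734° be the start→goal bearing.
Normalize: d = |goal − start| / ρ = 6.371695/1.91 = 3.335966, α = (θ_start − ψ) mod 360° = 247.2266° = 4.314919 rad, β = (θ_goal − ψ) mod 360° = 7.7266° = 0.134855 rad.
Common terms: sin α = -0.922043, cos α = -0.387087, sin β = 0.134447, cos β = 0.990921, cos(α−β) = -0.507538, d² = 11.128670. Work in radians in the unit-radius frame; every candidate has L = ρ·(t + p + q).
LSL: p² = 2 + d² − 2cos(α−β) + 2d(sin α − sin β) = 7.094917; p = √p² = 2.663629; φ = atan2(cos β − cos α, d + sin α − sin β) = 0.543742 rad; t = (φ − α) mod 2π = 2.512009 rad, q = (β − φ) mod 2π = 5.874298 rad → L = 1.91·(2.512009 + 2.663629 + 5.874298) = 1.91·11.049936 = 21.105377 m
RSR: p² = 2 + d² − 2cos(α−β) + 2d(sin β − sin α) = 21.192576; p = √p² = 4.603539; φ = atan2(cos α − cos β, d − sin α + sin β) = -0.303997 rad; t = (α − φ) mod 2π = 4.618916 rad, q = (φ − β) mod 2π = 5.844333 rad → L = 1.91·(4.618916 + 4.603539 + 5.844333) = 1.91·15.066788 = 28.777566 m
LSR: p² = d² − 2 + 2cos(α−β) + 2d(sin α + sin β) = 2.858803; p = √p² = 1.690800; φ = atan2(−cos α − cos β, d + sin α + sin β) − atan2(−2, p) = 0.636321 rad; t = (φ − α) mod 2π = 2.604587 rad, q = (φ − β) mod 2π = 0.501466 rad → L = 1.91·(2.604587 + 1.690800 + 0.501466) = 1.91·4.796853 = 9.161989 m
RSL: p² = d² − 2 + 2cos(α−β) − 2d(sin α + sin β) = 13.368383; p = √p² = 3.656280; φ = atan2(cos α + cos β, d − sin α − sin β) − atan2(2, p) = -0.355139 rad; t = (α − φ) mod 2π = 4.670057 rad, q = (β − φ) mod 2π = 0.489994 rad → L = 1.91·(4.670057 + 3.656280 + 0.489994) = 1.91·8.816331 = 16.839192 m
RLR: c = (6 − d² + 2cos(α−β) + 2d(sin α − sin β))/8 = -1.649072, |c| > 1 → infeasible
LRL: c = (6 − d² + 2cos(α−β) − 2d(sin α − sin β))/8 = 0.113135; p = 2π − arccos c = 4.825767 rad; φ = atan2(cos β − cos α, d + sin α − sin β) = 0.543742 rad; t = (φ − α + p/2) mod 2π = 4.924893 rad, q = (β − α − t + p) mod 2π = 2.003996 rad → L = 1.91·(4.924893 + 4.825767 + 2.003996) = 1.91·11.754656 = 22.451393 m
Shortest: LSR with L = 9.161989 m ≈ 9.1620 m
Convert LSR to answer units (arcs ×180/π): t = 2.604587·180/π = 149.2319°, p = ρ·p = 1.91·1.690800 = 3.2294 m, q = 0.501466·180/π = 28.7319°, L = 9.1620 m.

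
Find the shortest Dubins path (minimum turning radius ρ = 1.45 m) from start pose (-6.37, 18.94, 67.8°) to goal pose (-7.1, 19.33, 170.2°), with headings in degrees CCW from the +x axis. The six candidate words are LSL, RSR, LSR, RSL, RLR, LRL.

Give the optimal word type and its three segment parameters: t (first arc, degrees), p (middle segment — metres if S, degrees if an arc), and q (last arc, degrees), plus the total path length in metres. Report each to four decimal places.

LRL: t = 18.8744°, p = 327.3909°, q = 50.9164°, L = 10.0516 m

Let ψ = atan2(Δy, Δx) = atan2(0.39, -0.73) = 151.8868° be the start→goal bearing.
Normalize: d = |goal − start| / ρ = 0.827647/1.45 = 0.570791, α = (θ_start − ψ) mod 360° = 275.9132° = 4.815594 rad, β = (θ_goal − ψ) mod 360° = 18.3132° = 0.319626 rad.
Common terms: sin α = -0.994679, cos α = 0.103022, sin β = 0.314211, cos β = 0.949353, cos(α−β) = -0.214735, d² = 0.325803. Work in radians in the unit-radius frame; every candidate has L = ρ·(t + p + q).
LSL: p² = 2 + d² − 2cos(α−β) + 2d(sin α − sin β) = 1.261067; p = √p² = 1.122972; φ = atan2(cos β − cos α, d + sin α − sin β) = 2.287991 rad; t = (φ − α) mod 2π = 3.755582 rad, q = (β − φ) mod 2π = 4.314820 rad → L = 1.45·(3.755582 + 1.122972 + 4.314820) = 1.45·9.193375 = 13.330394 m
RSR: p² = 2 + d² − 2cos(α−β) + 2d(sin β − sin α) = 4.249480; p = √p² = 2.061427; φ = atan2(cos α − cos β, d − sin α + sin β) = -0.423064 rad; t = (α − φ) mod 2π = 5.238658 rad, q = (φ − β) mod 2π = 5.540496 rad → L = 1.45·(5.238658 + 2.061427 + 5.540496) = 1.45·12.840580 = 18.618841 m
LSR: p² = d² − 2 + 2cos(α−β) + 2d(sin α + sin β) = -2.880478 < 0 → infeasible
RSL: p² = d² − 2 + 2cos(α−β) − 2d(sin α + sin β) = -1.326858 < 0 → infeasible
RLR: c = (6 − d² + 2cos(α−β) + 2d(sin α − sin β))/8 = 0.468815; p = 2π − arccos c = 5.200338 rad; φ = atan2(cos α − cos β, d − sin α + sin β) = -0.423064 rad; t = (α − φ + p/2) mod 2π = 1.555641 rad, q = (α − β − t + p) mod 2π = 1.857479 rad → L = 1.45·(1.555641 + 5.200338 + 1.857479) = 1.45·8.613458 = 12.489515 m
LRL: c = (6 − d² + 2cos(α−β) − 2d(sin α − sin β))/8 = 0.842367; p = 2π − arccos c = 5.714049 rad; φ = atan2(cos β − cos α, d + sin α − sin β) = 2.287991 rad; t = (φ − α + p/2) mod 2π = 0.329421 rad, q = (β − α − t + p) mod 2π = 0.888659 rad → L = 1.45·(0.329421 + 5.714049 + 0.888659) = 1.45·6.932129 = 10.051588 m
Shortest: LRL with L = 10.051588 m ≈ 10.0516 m
Convert LRL to answer units (arcs ×180/π): t = 0.329421·180/π = 18.8744°, p = 5.714049·180/π = 327.3909°, q = 0.888659·180/π = 50.9164°, L = 10.0516 m.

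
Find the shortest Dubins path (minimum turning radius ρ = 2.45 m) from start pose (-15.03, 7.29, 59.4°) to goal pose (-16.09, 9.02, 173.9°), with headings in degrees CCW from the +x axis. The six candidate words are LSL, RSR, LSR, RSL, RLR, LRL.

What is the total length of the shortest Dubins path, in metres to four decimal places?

Let ψ = atan2(Δy, Δx) = atan2(1.73, -1.06) = 121.4965° be the start→goal bearing.
Normalize: d = |goal − start| / ρ = 2.028916/2.45 = 0.828129, α = (θ_start − ψ) mod 360° = 297.9035° = 5.199397 rad, β = (θ_goal − ψ) mod 360° = 52.4035° = 0.914614 rad.
Common terms: sin α = -0.883737, cos α = 0.467984, sin β = 0.792327, cos β = 0.610097, cos(α−β) = -0.414693, d² = 0.685798. Work in radians in the unit-radius frame; every candidate has L = ρ·(t + p + q).
LSL: p² = 2 + d² − 2cos(α−β) + 2d(sin α − sin β) = 0.739190; p = √p² = 0.859762; φ = atan2(cos β − cos α, d + sin α − sin β) = 2.975537 rad; t = (φ − α) mod 2π = 4.059325 rad, q = (β − φ) mod 2π = 4.222262 rad → L = 2.45·(4.059325 + 0.859762 + 4.222262) = 2.45·9.141349 = 22.396305 m
RSR: p² = 2 + d² − 2cos(α−β) + 2d(sin β − sin α) = 6.291178; p = √p² = 2.508222; φ = atan2(cos α − cos β, d − sin α + sin β) = -0.056689 rad; t = (α − φ) mod 2π = 5.256086 rad, q = (φ − β) mod 2π = 5.311882 rad → L = 2.45·(5.256086 + 2.508222 + 5.311882) = 2.45·13.076191 = 32.036667 m
LSR: p² = d² − 2 + 2cos(α−β) + 2d(sin α + sin β) = -2.294988 < 0 → infeasible
RSL: p² = d² − 2 + 2cos(α−β) − 2d(sin α + sin β) = -1.992190 < 0 → infeasible
RLR: c = (6 − d² + 2cos(α−β) + 2d(sin α − sin β))/8 = 0.213603; p = 2π − arccos c = 4.927650 rad; φ = atan2(cos α − cos β, d − sin α + sin β) = -0.056689 rad; t = (α − φ + p/2) mod 2π = 1.436726 rad, q = (α − β − t + p) mod 2π = 1.492522 rad → L = 2.45·(1.436726 + 4.927650 + 1.492522) = 2.45·7.856899 = 19.249402 m
LRL: c = (6 − d² + 2cos(α−β) − 2d(sin α − sin β))/8 = 0.907601; p = 2π − arccos c = 5.849924 rad; φ = atan2(cos β − cos α, d + sin α − sin β) = 2.975537 rad; t = (φ − α + p/2) mod 2π = 0.701102 rad, q = (β − α − t + p) mod 2π = 0.864038 rad → L = 2.45·(0.701102 + 5.849924 + 0.864038) = 2.45·7.415064 = 18.166907 m
Shortest: LRL with L = 18.166907 m ≈ 18.1669 m

18.1669 m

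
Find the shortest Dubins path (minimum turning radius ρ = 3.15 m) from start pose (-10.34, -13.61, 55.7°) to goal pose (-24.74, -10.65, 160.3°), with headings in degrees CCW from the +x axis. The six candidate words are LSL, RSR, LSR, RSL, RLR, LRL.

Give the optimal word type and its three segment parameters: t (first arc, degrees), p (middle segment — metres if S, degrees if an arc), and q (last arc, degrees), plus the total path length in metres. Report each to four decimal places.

Let ψ = atan2(Δy, Δx) = atan2(2.96, -14.40) = 168.3843° be the start→goal bearing.
Normalize: d = |goal − start| / ρ = 14.701075/3.15 = 4.667008, α = (θ_start − ψ) mod 360° = 247.3157° = 4.316473 rad, β = (θ_goal − ψ) mod 360° = 351.9157° = 6.142087 rad.
Common terms: sin α = -0.922644, cos α = -0.385654, sin β = -0.140630, cos β = 0.990062, cos(α−β) = -0.252069, d² = 21.780962. Work in radians in the unit-radius frame; every candidate has L = ρ·(t + p + q).
LSL: p² = 2 + d² − 2cos(α−β) + 2d(sin α − sin β) = 16.985778; p = √p² = 4.121381; φ = atan2(cos β − cos α, d + sin α − sin β) = 0.340332 rad; t = (φ − α) mod 2π = 2.307044 rad, q = (β − φ) mod 2π = 5.801755 rad → L = 3.15·(2.307044 + 4.121381 + 5.801755) = 3.15·12.230180 = 38.525068 m
RSR: p² = 2 + d² − 2cos(α−β) + 2d(sin β − sin α) = 31.584424; p = √p² = 5.620002; φ = atan2(cos α − cos β, d − sin α + sin β) = -0.247302 rad; t = (α − φ) mod 2π = 4.563775 rad, q = (φ − β) mod 2π = 6.176981 rad → L = 3.15·(4.563775 + 5.620002 + 6.176981) = 3.15·16.360758 = 51.536389 m
LSR: p² = d² − 2 + 2cos(α−β) + 2d(sin α + sin β) = 9.352207; p = √p² = 3.058138; φ = atan2(−cos α − cos β, d + sin α + sin β) − atan2(−2, p) = 0.413006 rad; t = (φ − α) mod 2π = 2.379719 rad, q = (φ − β) mod 2π = 0.554104 rad → L = 3.15·(2.379719 + 3.058138 + 0.554104) = 3.15·5.991961 = 18.874677 m
RSL: p² = d² − 2 + 2cos(α−β) − 2d(sin α + sin β) = 29.201441; p = √p² = 5.403836; φ = atan2(cos α + cos β, d − sin α − sin β) − atan2(2, p) = -0.249387 rad; t = (α − φ) mod 2π = 4.565860 rad, q = (β − φ) mod 2π = 0.108289 rad → L = 3.15·(4.565860 + 5.403836 + 0.108289) = 3.15·10.077984 = 31.745649 m
RLR: c = (6 − d² + 2cos(α−β) + 2d(sin α − sin β))/8 = -2.948053, |c| > 1 → infeasible
LRL: c = (6 − d² + 2cos(α−β) − 2d(sin α − sin β))/8 = -1.123222, |c| > 1 → infeasible
Shortest: LSR with L = 18.874677 m ≈ 18.8747 m
Convert LSR to answer units (arcs ×180/π): t = 2.379719·180/π = 136.3478°, p = ρ·p = 3.15·3.058138 = 9.6331 m, q = 0.554104·180/π = 31.7478°, L = 18.8747 m.

LSR: t = 136.3478°, p = 9.6331 m, q = 31.7478°, L = 18.8747 m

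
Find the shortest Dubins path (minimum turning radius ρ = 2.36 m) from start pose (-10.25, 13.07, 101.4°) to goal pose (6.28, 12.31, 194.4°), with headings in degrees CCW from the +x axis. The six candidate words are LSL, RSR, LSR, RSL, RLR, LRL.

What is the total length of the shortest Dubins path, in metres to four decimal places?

24.6684 m

Let ψ = atan2(Δy, Δx) = atan2(-0.76, 16.53) = -2.6324° be the start→goal bearing.
Normalize: d = |goal − start| / ρ = 16.547462/2.36 = 7.011636, α = (θ_start − ψ) mod 360° = 104.0324° = 1.815709 rad, β = (θ_goal − ψ) mod 360° = 197.0324° = 3.438865 rad.
Common terms: sin α = 0.970159, cos α = -0.242471, sin β = -0.292913, cos β = -0.956139, cos(α−β) = -0.052336, d² = 49.163046. Work in radians in the unit-radius frame; every candidate has L = ρ·(t + p + q).
LSL: p² = 2 + d² − 2cos(α−β) + 2d(sin α − sin β) = 68.980116; p = √p² = 8.305427; φ = atan2(cos β − cos α, d + sin α − sin β) = -0.086034 rad; t = (φ − α) mod 2π = 4.381443 rad, q = (β − φ) mod 2π = 3.524899 rad → L = 2.36·(4.381443 + 8.305427 + 3.524899) = 2.36·16.211768 = 38.259773 m
RSR: p² = 2 + d² − 2cos(α−β) + 2d(sin β − sin α) = 33.555319; p = √p² = 5.792695; φ = atan2(cos α − cos β, d − sin α + sin β) = 0.123515 rad; t = (α − φ) mod 2π = 1.692193 rad, q = (φ − β) mod 2π = 2.967836 rad → L = 2.36·(1.692193 + 5.792695 + 2.967836) = 2.36·10.452724 = 24.668430 m
LSR: p² = d² − 2 + 2cos(α−β) + 2d(sin α + sin β) = 56.555574; p = √p² = 7.520344; φ = atan2(−cos α − cos β, d + sin α + sin β) − atan2(−2, p) = 0.414573 rad; t = (φ − α) mod 2π = 4.882050 rad, q = (φ − β) mod 2π = 3.258893 rad → L = 2.36·(4.882050 + 7.520344 + 3.258893) = 2.36·15.661287 = 36.960638 m
RSL: p² = d² − 2 + 2cos(α−β) − 2d(sin α + sin β) = 37.561174; p = √p² = 6.128717; φ = atan2(cos α + cos β, d − sin α − sin β) − atan2(2, p) = -0.502448 rad; t = (α − φ) mod 2π = 2.318157 rad, q = (β − φ) mod 2π = 3.941313 rad → L = 2.36·(2.318157 + 6.128717 + 3.941313) = 2.36·12.388187 = 29.236121 m
RLR: c = (6 − d² + 2cos(α−β) + 2d(sin α − sin β))/8 = -3.194415, |c| > 1 → infeasible
LRL: c = (6 − d² + 2cos(α−β) − 2d(sin α − sin β))/8 = -7.622515, |c| > 1 → infeasible
Shortest: RSR with L = 24.668430 m ≈ 24.6684 m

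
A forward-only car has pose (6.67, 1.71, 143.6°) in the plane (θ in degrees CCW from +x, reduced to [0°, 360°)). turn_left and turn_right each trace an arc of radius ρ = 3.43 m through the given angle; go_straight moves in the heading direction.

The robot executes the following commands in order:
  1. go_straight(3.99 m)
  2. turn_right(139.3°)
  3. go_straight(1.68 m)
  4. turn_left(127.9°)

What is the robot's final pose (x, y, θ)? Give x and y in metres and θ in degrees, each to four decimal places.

(9.1958, 16.1092, 132.2000°)

set_pose: (x, y, θ) = (6.6700, 1.7100, 143.6000°), ρ = 3.43
go_straight(3.99): x += 3.99·cos θ, y += 3.99·sin θ → (3.4585, 4.0777, 143.6000°)
turn_right(139.3°): centre at ρ to the right, rotate −139.3° → (5.2367, 10.2589, 4.3000°)
go_straight(1.68): x += 1.68·cos θ, y += 1.68·sin θ → (6.9120, 10.3848, 4.3000°)
turn_left(127.9°): centre at ρ to the left, rotate +127.9° → (9.1958, 16.1092, 132.2000°)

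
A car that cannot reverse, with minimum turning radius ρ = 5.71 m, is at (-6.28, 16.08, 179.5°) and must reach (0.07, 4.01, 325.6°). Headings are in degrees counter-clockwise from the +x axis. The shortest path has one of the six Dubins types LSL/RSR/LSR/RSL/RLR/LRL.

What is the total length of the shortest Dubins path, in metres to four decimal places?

Let ψ = atan2(Δy, Δx) = atan2(-12.07, 6.35) = -62.2512° be the start→goal bearing.
Normalize: d = |goal − start| / ρ = 13.638453/5.71 = 2.388521, α = (θ_start − ψ) mod 360° = 241.7512° = 4.219355 rad, β = (θ_goal − ψ) mod 360° = 27.8512° = 0.486096 rad.
Common terms: sin α = -0.880901, cos α = -0.473301, sin β = 0.467178, cos β = 0.884164, cos(α−β) = -0.830012, d² = 5.705031. Work in radians in the unit-radius frame; every candidate has L = ρ·(t + p + q).
LSL: p² = 2 + d² − 2cos(α−β) + 2d(sin α − sin β) = 2.925228; p = √p² = 1.710330; φ = atan2(cos β − cos α, d + sin α − sin β) = 0.916844 rad; t = (φ − α) mod 2π = 2.980674 rad, q = (β − φ) mod 2π = 5.852437 rad → L = 5.71·(2.980674 + 1.710330 + 5.852437) = 5.71·10.543441 = 60.203050 m
RSR: p² = 2 + d² − 2cos(α−β) + 2d(sin β − sin α) = 15.804883; p = √p² = 3.975536; φ = atan2(cos α − cos β, d − sin α + sin β) = -0.348464 rad; t = (α − φ) mod 2π = 4.567819 rad, q = (φ − β) mod 2π = 5.448626 rad → L = 5.71·(4.567819 + 3.975536 + 5.448626) = 5.71·13.991980 = 79.894206 m
LSR: p² = d² − 2 + 2cos(α−β) + 2d(sin α + sin β) = 0.068633; p = √p² = 0.261978; φ = atan2(−cos α − cos β, d + sin α + sin β) − atan2(−2, p) = 1.235422 rad; t = (φ − α) mod 2π = 3.299252 rad, q = (φ − β) mod 2π = 0.749326 rad → L = 5.71·(3.299252 + 0.261978 + 0.749326) = 5.71·4.310556 = 24.613276 m
RSL: p² = d² − 2 + 2cos(α−β) − 2d(sin α + sin β) = 4.021380; p = √p² = 2.005338; φ = atan2(cos α + cos β, d − sin α − sin β) − atan2(2, p) = -0.638483 rad; t = (α − φ) mod 2π = 4.857839 rad, q = (β − φ) mod 2π = 1.124579 rad → L = 5.71·(4.857839 + 2.005338 + 1.124579) = 5.71·7.987756 = 45.610087 m
RLR: c = (6 − d² + 2cos(α−β) + 2d(sin α − sin β))/8 = -0.975610; p = 2π − arccos c = 3.362904 rad; φ = atan2(cos α − cos β, d − sin α + sin β) = -0.348464 rad; t = (α − φ + p/2) mod 2π = 6.249271 rad, q = (α − β − t + p) mod 2π = 0.846893 rad → L = 5.71·(6.249271 + 3.362904 + 0.846893) = 5.71·10.459068 = 59.721280 m
LRL: c = (6 − d² + 2cos(α−β) − 2d(sin α − sin β))/8 = 0.634346; p = 2π − arccos c = 5.399552 rad; φ = atan2(cos β − cos α, d + sin α − sin β) = 0.916844 rad; t = (φ − α + p/2) mod 2π = 5.680450 rad, q = (β − α − t + p) mod 2π = 2.269028 rad → L = 5.71·(5.680450 + 5.399552 + 2.269028) = 5.71·13.349030 = 76.222959 m
Shortest: LSR with L = 24.613276 m ≈ 24.6133 m

24.6133 m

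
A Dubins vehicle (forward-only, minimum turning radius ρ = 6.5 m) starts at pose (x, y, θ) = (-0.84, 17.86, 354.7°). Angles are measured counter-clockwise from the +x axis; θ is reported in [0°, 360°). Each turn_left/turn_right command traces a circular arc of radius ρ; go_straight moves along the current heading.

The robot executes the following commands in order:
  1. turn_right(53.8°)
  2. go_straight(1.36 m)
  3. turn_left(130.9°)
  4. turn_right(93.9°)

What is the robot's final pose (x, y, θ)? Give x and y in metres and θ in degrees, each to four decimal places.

(25.2079, 18.8589, 337.9000°)

set_pose: (x, y, θ) = (-0.8400, 17.8600, 354.7000°), ρ = 6.5
turn_right(53.8°): centre at ρ to the right, rotate −53.8° → (4.1370, 14.7258, 300.9000°)
go_straight(1.36): x += 1.36·cos θ, y += 1.36·sin θ → (4.8354, 13.5588, 300.9000°)
turn_left(130.9°): centre at ρ to the left, rotate +130.9° → (16.5877, 14.8667, 431.8000° ≡ 71.8000°)
turn_right(93.9°): centre at ρ to the right, rotate −93.9° → (25.2079, 18.8589, -22.1000° ≡ 337.9000°)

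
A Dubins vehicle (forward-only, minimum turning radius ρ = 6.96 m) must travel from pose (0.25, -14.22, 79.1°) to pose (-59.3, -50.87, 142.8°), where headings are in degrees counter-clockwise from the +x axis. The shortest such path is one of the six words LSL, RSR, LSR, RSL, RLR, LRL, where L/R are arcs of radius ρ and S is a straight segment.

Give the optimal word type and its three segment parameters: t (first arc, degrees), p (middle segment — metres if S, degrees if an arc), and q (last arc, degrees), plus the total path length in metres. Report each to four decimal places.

Let ψ = atan2(Δy, Δx) = atan2(-36.65, -59.55) = -148.3898° be the start→goal bearing.
Normalize: d = |goal − start| / ρ = 69.924423/6.96 = 10.046613, α = (θ_start − ψ) mod 360° = 227.4898° = 3.970446 rad, β = (θ_goal − ψ) mod 360° = 291.1898° = 5.082221 rad.
Common terms: sin α = -0.737157, cos α = -0.675721, sin β = -0.932388, cos β = 0.361459, cos(α−β) = 0.443071, d² = 100.934424. Work in radians in the unit-radius frame; every candidate has L = ρ·(t + p + q).
LSL: p² = 2 + d² − 2cos(α−β) + 2d(sin α − sin β) = 105.971099; p = √p² = 10.294227; φ = atan2(cos β − cos α, d + sin α − sin β) = 0.100925 rad; t = (φ − α) mod 2π = 2.413664 rad, q = (β − φ) mod 2π = 4.981296 rad → L = 6.96·(2.413664 + 10.294227 + 4.981296) = 6.96·17.689187 = 123.116738 m
RSR: p² = 2 + d² − 2cos(α−β) + 2d(sin β − sin α) = 98.125464; p = √p² = 9.905830; φ = atan2(cos α − cos β, d − sin α + sin β) = -0.104896 rad; t = (α − φ) mod 2π = 4.075343 rad, q = (φ − β) mod 2π = 1.096068 rad → L = 6.96·(4.075343 + 9.905830 + 1.096068) = 6.96·15.077240 = 104.937593 m
LSR: p² = d² − 2 + 2cos(α−β) + 2d(sin α + sin β) = 66.274017; p = √p² = 8.140886; φ = atan2(−cos α − cos β, d + sin α + sin β) − atan2(−2, p) = 0.278400 rad; t = (φ − α) mod 2π = 2.591139 rad, q = (φ − β) mod 2π = 1.479364 rad → L = 6.96·(2.591139 + 8.140886 + 1.479364) = 6.96·12.211388 = 84.991261 m
RSL: p² = d² − 2 + 2cos(α−β) − 2d(sin α + sin β) = 133.367116; p = √p² = 11.548468; φ = atan2(cos α + cos β, d − sin α − sin β) − atan2(2, p) = -0.198299 rad; t = (α − φ) mod 2π = 4.168745 rad, q = (β − φ) mod 2π = 5.280520 rad → L = 6.96·(4.168745 + 11.548468 + 5.280520) = 6.96·20.997733 = 146.144222 m
RLR: c = (6 − d² + 2cos(α−β) + 2d(sin α − sin β))/8 = -11.265683, |c| > 1 → infeasible
LRL: c = (6 − d² + 2cos(α−β) − 2d(sin α − sin β))/8 = -12.246387, |c| > 1 → infeasible
Shortest: LSR with L = 84.991261 m ≈ 84.9913 m
Convert LSR to answer units (arcs ×180/π): t = 2.591139·180/π = 148.4613°, p = ρ·p = 6.96·8.140886 = 56.6606 m, q = 1.479364·180/π = 84.7613°, L = 84.9913 m.

LSR: t = 148.4613°, p = 56.6606 m, q = 84.7613°, L = 84.9913 m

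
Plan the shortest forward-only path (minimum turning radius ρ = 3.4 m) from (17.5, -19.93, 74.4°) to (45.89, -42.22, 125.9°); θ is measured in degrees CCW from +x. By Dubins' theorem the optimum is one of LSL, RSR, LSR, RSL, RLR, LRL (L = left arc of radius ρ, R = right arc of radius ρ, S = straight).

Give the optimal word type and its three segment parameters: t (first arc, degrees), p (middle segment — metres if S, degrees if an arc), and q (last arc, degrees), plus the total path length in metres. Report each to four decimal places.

RSL: t = 132.7994°, p = 31.6213 m, q = 184.2994°, L = 50.4383 m

Let ψ = atan2(Δy, Δx) = atan2(-22.29, 28.39) = -38.1367° be the start→goal bearing.
Normalize: d = |goal − start| / ρ = 36.094822/3.4 = 10.616124, α = (θ_start − ψ) mod 360° = 112.5367° = 1.964136 rad, β = (θ_goal − ψ) mod 360° = 164.0367° = 2.862981 rad.
Common terms: sin α = 0.923634, cos α = -0.383275, sin β = 0.275021, cos β = -0.961438, cos(α−β) = 0.622515, d² = 112.702093. Work in radians in the unit-radius frame; every candidate has L = ρ·(t + p + q).
LSL: p² = 2 + d² − 2cos(α−β) + 2d(sin α − sin β) = 127.228573; p = √p² = 11.279564; φ = atan2(cos β − cos α, d + sin α − sin β) = -0.051280 rad; t = (φ − α) mod 2π = 4.267769 rad, q = (β − φ) mod 2π = 2.914261 rad → L = 3.4·(4.267769 + 11.279564 + 2.914261) = 3.4·18.461594 = 62.769421 m
RSR: p² = 2 + d² − 2cos(α−β) + 2d(sin β − sin α) = 99.685555; p = √p² = 9.984265; φ = atan2(cos α − cos β, d − sin α + sin β) = 0.057940 rad; t = (α − φ) mod 2π = 1.906197 rad, q = (φ − β) mod 2π = 3.478144 rad → L = 3.4·(1.906197 + 9.984265 + 3.478144) = 3.4·15.368606 = 52.253261 m
LSR: p² = d² − 2 + 2cos(α−β) + 2d(sin α + sin β) = 137.397270; p = √p² = 11.721658; φ = atan2(−cos α − cos β, d + sin α + sin β) − atan2(−2, p) = 0.282325 rad; t = (φ − α) mod 2π = 4.601374 rad, q = (φ − β) mod 2π = 3.702530 rad → L = 3.4·(4.601374 + 11.721658 + 3.702530) = 3.4·20.025562 = 68.086912 m
RSL: p² = d² − 2 + 2cos(α−β) − 2d(sin α + sin β) = 86.496975; p = √p² = 9.300375; φ = atan2(cos α + cos β, d − sin α − sin β) − atan2(2, p) = -0.353650 rad; t = (α − φ) mod 2π = 2.317786 rad, q = (β − φ) mod 2π = 3.216631 rad → L = 3.4·(2.317786 + 9.300375 + 3.216631) = 3.4·14.834792 = 50.438292 m
RLR: c = (6 − d² + 2cos(α−β) + 2d(sin α − sin β))/8 = -11.460694, |c| > 1 → infeasible
LRL: c = (6 − d² + 2cos(α−β) − 2d(sin α − sin β))/8 = -14.903572, |c| > 1 → infeasible
Shortest: RSL with L = 50.438292 m ≈ 50.4383 m
Convert RSL to answer units (arcs ×180/π): t = 2.317786·180/π = 132.7994°, p = ρ·p = 3.4·9.300375 = 31.6213 m, q = 3.216631·180/π = 184.2994°, L = 50.4383 m.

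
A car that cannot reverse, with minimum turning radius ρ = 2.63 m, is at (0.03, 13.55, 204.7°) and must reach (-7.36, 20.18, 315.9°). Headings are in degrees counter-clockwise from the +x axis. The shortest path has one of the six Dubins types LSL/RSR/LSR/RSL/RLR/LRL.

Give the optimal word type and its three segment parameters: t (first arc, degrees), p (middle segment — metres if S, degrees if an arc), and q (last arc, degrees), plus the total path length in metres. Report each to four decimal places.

RSR: t = 40.8512°, p = 8.4550 m, q = 207.9488°, L = 19.8754 m

Let ψ = atan2(Δy, Δx) = atan2(6.63, -7.39) = 138.1029° be the start→goal bearing.
Normalize: d = |goal − start| / ρ = 9.928192/2.63 = 3.774978, α = (θ_start − ψ) mod 360° = 66.5971° = 1.162339 rad, β = (θ_goal − ψ) mod 360° = 177.7971° = 3.103145 rad.
Common terms: sin α = 0.917735, cos α = 0.397194, sin β = 0.038438, cos β = -0.999261, cos(α−β) = -0.361625, d² = 14.250459. Work in radians in the unit-radius frame; every candidate has L = ρ·(t + p + q).
LSL: p² = 2 + d² − 2cos(α−β) + 2d(sin α − sin β) = 23.612361; p = √p² = 4.859255; φ = atan2(cos β − cos α, d + sin α − sin β) = -0.291491 rad; t = (φ − α) mod 2π = 4.829355 rad, q = (β − φ) mod 2π = 3.394636 rad → L = 2.63·(4.829355 + 4.859255 + 3.394636) = 2.63·13.083247 = 34.408939 m
RSR: p² = 2 + d² − 2cos(α−β) + 2d(sin β − sin α) = 10.335055; p = √p² = 3.214818; φ = atan2(cos α − cos β, d − sin α + sin β) = 0.449351 rad; t = (α − φ) mod 2π = 0.712989 rad, q = (φ − β) mod 2π = 3.629391 rad → L = 2.63·(0.712989 + 3.214818 + 3.629391) = 2.63·7.557197 = 19.875429 m
LSR: p² = d² − 2 + 2cos(α−β) + 2d(sin α + sin β) = 18.746271; p = √p² = 4.329696; φ = atan2(−cos α − cos β, d + sin α + sin β) − atan2(−2, p) = 0.559303 rad; t = (φ − α) mod 2π = 5.680149 rad, q = (φ − β) mod 2π = 3.739343 rad → L = 2.63·(5.680149 + 4.329696 + 3.739343) = 2.63·13.749188 = 36.160365 m
RSL: p² = d² − 2 + 2cos(α−β) − 2d(sin α + sin β) = 4.308149; p = √p² = 2.075608; φ = atan2(cos α + cos β, d − sin α − sin β) − atan2(2, p) = -0.977276 rad; t = (α − φ) mod 2π = 2.139616 rad, q = (β − φ) mod 2π = 4.080422 rad → L = 2.63·(2.139616 + 2.075608 + 4.080422) = 2.63·8.295646 = 21.817548 m
RLR: c = (6 − d² + 2cos(α−β) + 2d(sin α − sin β))/8 = -0.291882; p = 2π − arccos c = 4.416195 rad; φ = atan2(cos α − cos β, d − sin α + sin β) = 0.449351 rad; t = (α − φ + p/2) mod 2π = 2.921086 rad, q = (α − β − t + p) mod 2π = 5.837488 rad → L = 2.63·(2.921086 + 4.416195 + 5.837488) = 2.63·13.174769 = 34.649644 m
LRL: c = (6 − d² + 2cos(α−β) − 2d(sin α − sin β))/8 = -1.951545, |c| > 1 → infeasible
Shortest: RSR with L = 19.875429 m ≈ 19.8754 m
Convert RSR to answer units (arcs ×180/π): t = 0.712989·180/π = 40.8512°, p = ρ·p = 2.63·3.214818 = 8.4550 m, q = 3.629391·180/π = 207.9488°, L = 19.8754 m.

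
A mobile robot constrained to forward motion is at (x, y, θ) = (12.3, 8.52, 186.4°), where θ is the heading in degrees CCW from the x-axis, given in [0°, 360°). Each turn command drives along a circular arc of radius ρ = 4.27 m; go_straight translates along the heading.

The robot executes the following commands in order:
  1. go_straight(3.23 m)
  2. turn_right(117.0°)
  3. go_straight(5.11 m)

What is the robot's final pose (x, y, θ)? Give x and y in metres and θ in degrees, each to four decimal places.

(6.4151, 18.6890, 69.4000°)

set_pose: (x, y, θ) = (12.3000, 8.5200, 186.4000°), ρ = 4.27
go_straight(3.23): x += 3.23·cos θ, y += 3.23·sin θ → (9.0901, 8.1600, 186.4000°)
turn_right(117.0°): centre at ρ to the right, rotate −117.0° → (4.6172, 13.9057, 69.4000°)
go_straight(5.11): x += 5.11·cos θ, y += 5.11·sin θ → (6.4151, 18.6890, 69.4000°)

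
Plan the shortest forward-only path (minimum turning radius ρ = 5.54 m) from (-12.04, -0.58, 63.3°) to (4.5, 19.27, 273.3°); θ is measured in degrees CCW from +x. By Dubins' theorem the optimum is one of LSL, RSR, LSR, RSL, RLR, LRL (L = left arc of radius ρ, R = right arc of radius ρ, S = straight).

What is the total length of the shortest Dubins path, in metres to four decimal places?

Let ψ = atan2(Δy, Δx) = atan2(19.85, 16.54) = 50.1973° be the start→goal bearing.
Normalize: d = |goal − start| / ρ = 25.837842/5.54 = 4.663870, α = (θ_start − ψ) mod 360° = 13.1027° = 0.228686 rad, β = (θ_goal − ψ) mod 360° = 223.1027° = 3.893877 rad.
Common terms: sin α = 0.226698, cos α = 0.973965, sin β = -0.683309, cos β = -0.730130, cos(α−β) = -0.866025, d² = 21.751688. Work in radians in the unit-radius frame; every candidate has L = ρ·(t + p + q).
LSL: p² = 2 + d² − 2cos(α−β) + 2d(sin α − sin β) = 33.972042; p = √p² = 5.828554; φ = atan2(cos β − cos α, d + sin α − sin β) = -0.296704 rad; t = (φ − α) mod 2π = 5.757795 rad, q = (β − φ) mod 2π = 4.190582 rad → L = 5.54·(5.757795 + 5.828554 + 4.190582) = 5.54·15.776931 = 87.404196 m
RSR: p² = 2 + d² − 2cos(α−β) + 2d(sin β − sin α) = 16.995435; p = √p² = 4.122552; φ = atan2(cos α − cos β, d − sin α + sin β) = 0.426140 rad; t = (α − φ) mod 2π = 6.085731 rad, q = (φ − β) mod 2π = 2.815448 rad → L = 5.54·(6.085731 + 4.122552 + 2.815448) = 5.54·13.023731 = 72.151471 m
LSR: p² = d² − 2 + 2cos(α−β) + 2d(sin α + sin β) = 13.760489; p = √p² = 3.709513; φ = atan2(−cos α − cos β, d + sin α + sin β) − atan2(−2, p) = 0.436587 rad; t = (φ − α) mod 2π = 0.207901 rad, q = (φ − β) mod 2π = 2.825895 rad → L = 5.54·(0.207901 + 3.709513 + 2.825895) = 5.54·6.743310 = 37.357937 m
RSL: p² = d² − 2 + 2cos(α−β) − 2d(sin α + sin β) = 22.278785; p = √p² = 4.720041; φ = atan2(cos α + cos β, d − sin α − sin β) − atan2(2, p) = -0.353207 rad; t = (α − φ) mod 2π = 0.581892 rad, q = (β − φ) mod 2π = 4.247084 rad → L = 5.54·(0.581892 + 4.720041 + 4.247084) = 5.54·9.549017 = 52.901555 m
RLR: c = (6 − d² + 2cos(α−β) + 2d(sin α − sin β))/8 = -1.124429, |c| > 1 → infeasible
LRL: c = (6 − d² + 2cos(α−β) − 2d(sin α − sin β))/8 = -3.246505, |c| > 1 → infeasible
Shortest: LSR with L = 37.357937 m ≈ 37.3579 m

37.3579 m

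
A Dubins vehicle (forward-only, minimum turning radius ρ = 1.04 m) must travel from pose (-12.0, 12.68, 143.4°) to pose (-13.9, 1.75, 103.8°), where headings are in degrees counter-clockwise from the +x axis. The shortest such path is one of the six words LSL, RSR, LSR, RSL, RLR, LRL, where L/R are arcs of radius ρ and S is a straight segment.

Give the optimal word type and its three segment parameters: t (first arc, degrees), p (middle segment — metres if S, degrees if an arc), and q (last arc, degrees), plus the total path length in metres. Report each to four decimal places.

Let ψ = atan2(Δy, Δx) = atan2(-10.93, -1.90) = -99.8614° be the start→goal bearing.
Normalize: d = |goal − start| / ρ = 11.093913/1.04 = 10.667224, α = (θ_start − ψ) mod 360° = 243.2614° = 4.245712 rad, β = (θ_goal − ψ) mod 360° = 203.6614° = 3.554562 rad.
Common terms: sin α = -0.893068, cos α = -0.449921, sin β = -0.401331, cos β = -0.915933, cos(α−β) = 0.770513, d² = 113.789663. Work in radians in the unit-radius frame; every candidate has L = ρ·(t + p + q).
LSL: p² = 2 + d² − 2cos(α−β) + 2d(sin α − sin β) = 103.757682; p = √p² = 10.186151; φ = atan2(cos β − cos α, d + sin α − sin β) = -0.045766 rad; t = (φ − α) mod 2π = 1.991708 rad, q = (β − φ) mod 2π = 3.600327 rad → L = 1.04·(1.991708 + 10.186151 + 3.600327) = 1.04·15.778186 = 16.409314 m
RSR: p² = 2 + d² − 2cos(α−β) + 2d(sin β − sin α) = 124.739592; p = √p² = 11.168688; φ = atan2(cos α − cos β, d − sin α + sin β) = 0.041737 rad; t = (α − φ) mod 2π = 4.203975 rad, q = (φ − β) mod 2π = 2.770361 rad → L = 1.04·(4.203975 + 11.168688 + 2.770361) = 1.04·18.143024 = 18.868745 m
LSR: p² = d² − 2 + 2cos(α−β) + 2d(sin α + sin β) = 85.715405; p = √p² = 9.258261; φ = atan2(−cos α − cos β, d + sin α + sin β) − atan2(−2, p) = 0.357460 rad; t = (φ − α) mod 2π = 2.394934 rad, q = (φ − β) mod 2π = 3.086084 rad → L = 1.04·(2.394934 + 9.258261 + 3.086084) = 1.04·14.739279 = 15.328850 m
RSL: p² = d² − 2 + 2cos(α−β) − 2d(sin α + sin β) = 140.945975; p = √p² = 11.872067; φ = atan2(cos α + cos β, d − sin α − sin β) − atan2(2, p) = -0.280590 rad; t = (α − φ) mod 2π = 4.526302 rad, q = (β − φ) mod 2π = 3.835151 rad → L = 1.04·(4.526302 + 11.872067 + 3.835151) = 1.04·20.233520 = 21.042861 m
RLR: c = (6 − d² + 2cos(α−β) + 2d(sin α − sin β))/8 = -14.592449, |c| > 1 → infeasible
LRL: c = (6 − d² + 2cos(α−β) − 2d(sin α − sin β))/8 = -11.969710, |c| > 1 → infeasible
Shortest: LSR with L = 15.328850 m ≈ 15.3289 m
Convert LSR to answer units (arcs ×180/π): t = 2.394934·180/π = 137.2196°, p = ρ·p = 1.04·9.258261 = 9.6286 m, q = 3.086084·180/π = 176.8196°, L = 15.3289 m.

LSR: t = 137.2196°, p = 9.6286 m, q = 176.8196°, L = 15.3289 m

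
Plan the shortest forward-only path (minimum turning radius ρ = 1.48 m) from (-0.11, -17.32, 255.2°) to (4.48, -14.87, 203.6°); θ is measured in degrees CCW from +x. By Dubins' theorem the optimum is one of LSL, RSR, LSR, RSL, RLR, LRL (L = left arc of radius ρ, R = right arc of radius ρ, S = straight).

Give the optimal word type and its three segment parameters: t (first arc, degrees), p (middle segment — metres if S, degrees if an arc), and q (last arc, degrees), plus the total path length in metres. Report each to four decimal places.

LSL: t = 126.2212°, p = 4.0300 m, q = 182.1788°, L = 11.9962 m

Let ψ = atan2(Δy, Δx) = atan2(2.45, 4.59) = 28.0919° be the start→goal bearing.
Normalize: d = |goal − start| / ρ = 5.202941/1.48 = 3.515501, α = (θ_start − ψ) mod 360° = 227.1081° = 3.963784 rad, β = (θ_goal − ψ) mod 360° = 175.5081° = 3.063194 rad.
Common terms: sin α = -0.732639, cos α = -0.680618, sin β = 0.078319, cos β = -0.996928, cos(α−β) = 0.621148, d² = 12.358747. Work in radians in the unit-radius frame; every candidate has L = ρ·(t + p + q).
LSL: p² = 2 + d² − 2cos(α−β) + 2d(sin α − sin β) = 7.414609; p = √p² = 2.722978; φ = atan2(cos β − cos α, d + sin α − sin β) = -0.116426 rad; t = (φ − α) mod 2π = 2.202975 rad, q = (β − φ) mod 2π = 3.179620 rad → L = 1.48·(2.202975 + 2.722978 + 3.179620) = 1.48·8.105573 = 11.996248 m
RSR: p² = 2 + d² − 2cos(α−β) + 2d(sin β − sin α) = 18.818295; p = √p² = 4.338006; φ = atan2(cos α − cos β, d − sin α + sin β) = 0.072981 rad; t = (α − φ) mod 2π = 3.890803 rad, q = (φ − β) mod 2π = 3.292972 rad → L = 1.48·(3.890803 + 4.338006 + 3.292972) = 1.48·11.521781 = 17.052236 m
LSR: p² = d² − 2 + 2cos(α−β) + 2d(sin α + sin β) = 7.000515; p = √p² = 2.645849; φ = atan2(−cos α − cos β, d + sin α + sin β) − atan2(−2, p) = 1.177562 rad; t = (φ − α) mod 2π = 3.496963 rad, q = (φ − β) mod 2π = 4.397553 rad → L = 1.48·(3.496963 + 2.645849 + 4.397553) = 1.48·10.540365 = 15.599740 m
RSL: p² = d² − 2 + 2cos(α−β) − 2d(sin α + sin β) = 16.201571; p = √p² = 4.025117; φ = atan2(cos α + cos β, d − sin α − sin β) − atan2(2, p) = -0.843642 rad; t = (α − φ) mod 2π = 4.807425 rad, q = (β − φ) mod 2π = 3.906835 rad → L = 1.48·(4.807425 + 4.025117 + 3.906835) = 1.48·12.739378 = 18.854280 m
RLR: c = (6 − d² + 2cos(α−β) + 2d(sin α − sin β))/8 = -1.352287, |c| > 1 → infeasible
LRL: c = (6 − d² + 2cos(α−β) − 2d(sin α − sin β))/8 = 0.073174; p = 2π − arccos c = 4.785628 rad; φ = atan2(cos β − cos α, d + sin α − sin β) = -0.116426 rad; t = (φ − α + p/2) mod 2π = 4.595789 rad, q = (β − α − t + p) mod 2π = 5.572434 rad → L = 1.48·(4.595789 + 4.785628 + 5.572434) = 1.48·14.953852 = 22.131701 m
Shortest: LSL with L = 11.996248 m ≈ 11.9962 m
Convert LSL to answer units (arcs ×180/π): t = 2.202975·180/π = 126.2212°, p = ρ·p = 1.48·2.722978 = 4.0300 m, q = 3.179620·180/π = 182.1788°, L = 11.9962 m.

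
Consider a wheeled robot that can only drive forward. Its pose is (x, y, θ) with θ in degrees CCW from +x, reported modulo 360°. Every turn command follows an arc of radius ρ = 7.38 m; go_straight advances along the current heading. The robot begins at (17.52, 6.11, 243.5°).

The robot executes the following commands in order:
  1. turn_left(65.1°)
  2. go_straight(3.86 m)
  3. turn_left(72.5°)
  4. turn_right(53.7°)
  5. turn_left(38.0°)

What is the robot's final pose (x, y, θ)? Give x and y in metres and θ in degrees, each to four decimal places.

(40.4931, -8.8827, 5.4000°)

set_pose: (x, y, θ) = (17.5200, 6.1100, 243.5000°), ρ = 7.38
turn_left(65.1°): centre at ρ to the left, rotate +65.1° → (18.3570, -1.7872, 308.6000°)
go_straight(3.86): x += 3.86·cos θ, y += 3.86·sin θ → (20.7652, -4.8038, 308.6000°)
turn_left(72.5°): centre at ρ to the left, rotate +72.5° → (29.1896, -7.0848, 381.1000° ≡ 21.1000°)
turn_right(53.7°): centre at ρ to the right, rotate −53.7° → (35.8225, -7.7527, -32.6000° ≡ 327.4000°)
turn_left(38.0°): centre at ρ to the left, rotate +38.0° → (40.4931, -8.8827, 365.4000° ≡ 5.4000°)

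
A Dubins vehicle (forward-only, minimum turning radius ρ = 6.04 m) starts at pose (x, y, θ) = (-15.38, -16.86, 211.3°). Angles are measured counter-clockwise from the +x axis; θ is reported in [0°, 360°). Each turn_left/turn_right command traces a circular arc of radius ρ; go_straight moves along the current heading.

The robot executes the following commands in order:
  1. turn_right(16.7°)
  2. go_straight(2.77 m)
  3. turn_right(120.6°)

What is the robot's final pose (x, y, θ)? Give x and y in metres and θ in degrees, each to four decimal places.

set_pose: (x, y, θ) = (-15.3800, -16.8600, 211.3000°), ρ = 6.04
turn_right(16.7°): centre at ρ to the right, rotate −16.7° → (-16.9954, -17.5440, 194.6000°)
go_straight(2.77): x += 2.77·cos θ, y += 2.77·sin θ → (-19.6760, -18.2423, 194.6000°)
turn_right(120.6°): centre at ρ to the right, rotate −120.6° → (-27.0045, -10.7325, 74.0000°)

(-27.0045, -10.7325, 74.0000°)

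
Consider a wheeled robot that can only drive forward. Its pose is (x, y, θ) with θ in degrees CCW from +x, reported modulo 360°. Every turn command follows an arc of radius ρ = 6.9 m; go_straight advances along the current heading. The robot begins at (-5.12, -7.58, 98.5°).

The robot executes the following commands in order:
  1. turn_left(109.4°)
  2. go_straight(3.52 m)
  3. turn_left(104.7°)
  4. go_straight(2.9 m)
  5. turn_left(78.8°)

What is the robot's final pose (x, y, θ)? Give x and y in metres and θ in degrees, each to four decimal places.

set_pose: (x, y, θ) = (-5.1200, -7.5800, 98.5000°), ρ = 6.9
turn_left(109.4°): centre at ρ to the left, rotate +109.4° → (-15.1729, -2.5019, 207.9000°)
go_straight(3.52): x += 3.52·cos θ, y += 3.52·sin θ → (-18.2838, -4.1490, 207.9000°)
turn_left(104.7°): centre at ρ to the left, rotate +104.7° → (-20.1341, -14.9174, 312.6000°)
go_straight(2.9): x += 2.9·cos θ, y += 2.9·sin θ → (-18.1712, -17.0521, 312.6000°)
turn_left(78.8°): centre at ρ to the left, rotate +78.8° → (-9.4972, -18.2712, 391.4000° ≡ 31.4000°)

(-9.4972, -18.2712, 31.4000°)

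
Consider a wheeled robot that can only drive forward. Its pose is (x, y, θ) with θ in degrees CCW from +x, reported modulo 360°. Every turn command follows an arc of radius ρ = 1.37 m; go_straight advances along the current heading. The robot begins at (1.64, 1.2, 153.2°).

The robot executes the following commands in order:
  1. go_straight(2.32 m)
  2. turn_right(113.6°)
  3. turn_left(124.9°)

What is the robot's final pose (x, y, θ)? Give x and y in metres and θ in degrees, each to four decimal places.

set_pose: (x, y, θ) = (1.6400, 1.2000, 153.2000°), ρ = 1.37
go_straight(2.32): x += 2.32·cos θ, y += 2.32·sin θ → (-0.4308, 2.2460, 153.2000°)
turn_right(113.6°): centre at ρ to the right, rotate −113.6° → (-0.6864, 4.5245, 39.6000°)
turn_left(124.9°): centre at ρ to the left, rotate +124.9° → (-1.1935, 6.9003, 164.5000°)

(-1.1935, 6.9003, 164.5000°)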